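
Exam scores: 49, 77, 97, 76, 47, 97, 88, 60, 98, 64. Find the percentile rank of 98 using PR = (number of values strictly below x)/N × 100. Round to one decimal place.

N = 10.
Strictly below 98: 9. Equal to 98: 1.
PR = 9/10 × 100 = 90.0

90.0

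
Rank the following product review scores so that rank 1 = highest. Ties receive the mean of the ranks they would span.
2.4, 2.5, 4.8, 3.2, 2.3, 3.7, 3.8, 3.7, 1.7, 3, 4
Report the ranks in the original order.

9, 8, 1, 6, 10, 4.5, 3, 4.5, 11, 7, 2

Sorted (descending): 4.8, 4, 3.8, 3.7, 3.7, 3.2, 3, 2.5, 2.4, 2.3, 1.7
The 2 values of 3.7 occupy positions 4–5 → average rank (4+5)/2 = 4.5.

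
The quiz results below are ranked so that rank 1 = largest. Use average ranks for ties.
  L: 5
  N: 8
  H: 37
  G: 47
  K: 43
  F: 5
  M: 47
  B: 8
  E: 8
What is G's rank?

1.5

Sorted (descending): 47, 47, 43, 37, 8, 8, 8, 5, 5
The 2 values of 47 occupy positions 1–2 → average rank (1+2)/2 = 1.5.
The 3 values of 8 occupy positions 5–7 → average rank 6.
The 2 values of 5 occupy positions 8–9 → average rank (8+9)/2 = 8.5.
G has value 47 → rank 1.5.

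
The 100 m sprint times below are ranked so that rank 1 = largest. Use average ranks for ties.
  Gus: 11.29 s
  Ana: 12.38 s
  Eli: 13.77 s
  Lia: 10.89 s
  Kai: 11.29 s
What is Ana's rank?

2

Sorted (descending): 13.77, 12.38, 11.29, 11.29, 10.89
The 2 values of 11.29 occupy positions 3–4 → average rank (3+4)/2 = 3.5.
Ana has value 12.38 s → rank 2.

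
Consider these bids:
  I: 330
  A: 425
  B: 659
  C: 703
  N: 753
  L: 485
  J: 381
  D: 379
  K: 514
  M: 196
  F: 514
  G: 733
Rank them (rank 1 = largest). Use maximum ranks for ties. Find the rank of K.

6

Sorted (descending): 753, 733, 703, 659, 514, 514, 485, 425, 381, 379, 330, 196
The 2 values of 514 occupy positions 5–6 → each gets rank 6.
K has value 514 → rank 6.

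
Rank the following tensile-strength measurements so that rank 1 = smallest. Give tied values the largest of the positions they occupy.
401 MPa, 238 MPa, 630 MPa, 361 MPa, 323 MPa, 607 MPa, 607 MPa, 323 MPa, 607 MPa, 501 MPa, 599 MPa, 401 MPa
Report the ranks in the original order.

Sorted (ascending): 238, 323, 323, 361, 401, 401, 501, 599, 607, 607, 607, 630
The 2 values of 323 occupy positions 2–3 → each gets rank 3.
The 2 values of 401 occupy positions 5–6 → each gets rank 6.
The 3 values of 607 occupy positions 9–11 → each gets rank 11.

6, 1, 12, 4, 3, 11, 11, 3, 11, 7, 8, 6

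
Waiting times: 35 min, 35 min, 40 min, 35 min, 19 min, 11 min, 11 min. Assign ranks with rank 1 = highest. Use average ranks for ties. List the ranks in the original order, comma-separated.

3, 3, 1, 3, 5, 6.5, 6.5

Sorted (descending): 40, 35, 35, 35, 19, 11, 11
The 3 values of 35 occupy positions 2–4 → average rank 3.
The 2 values of 11 occupy positions 6–7 → average rank (6+7)/2 = 6.5.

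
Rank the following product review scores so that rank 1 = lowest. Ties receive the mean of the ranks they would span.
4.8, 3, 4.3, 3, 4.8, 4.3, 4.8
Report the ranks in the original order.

6, 1.5, 3.5, 1.5, 6, 3.5, 6

Sorted (ascending): 3, 3, 4.3, 4.3, 4.8, 4.8, 4.8
The 2 values of 3 occupy positions 1–2 → average rank (1+2)/2 = 1.5.
The 2 values of 4.3 occupy positions 3–4 → average rank (3+4)/2 = 3.5.
The 3 values of 4.8 occupy positions 5–7 → average rank 6.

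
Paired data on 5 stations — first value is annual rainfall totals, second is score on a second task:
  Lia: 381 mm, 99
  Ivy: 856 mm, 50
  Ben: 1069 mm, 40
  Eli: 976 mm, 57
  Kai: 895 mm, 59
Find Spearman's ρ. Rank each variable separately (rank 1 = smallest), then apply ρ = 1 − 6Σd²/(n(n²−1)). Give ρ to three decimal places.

-0.700

Ranks of variable 1: 1, 2, 5, 4, 3
Ranks of variable 2: 5, 2, 1, 3, 4
d = r₁ − r₂: -4, 0, 4, 1, -1
d²: 16, 0, 16, 1, 1; Σd² = 34
ρ = 1 − 6·34/(5·24) = 1 − 204/120 = -0.700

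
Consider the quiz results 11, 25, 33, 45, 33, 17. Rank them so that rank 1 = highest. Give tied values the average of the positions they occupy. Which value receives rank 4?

Sorted (descending): 45, 33, 33, 25, 17, 11
The 2 values of 33 occupy positions 2–3 → average rank (2+3)/2 = 2.5.
Rank 4 → value 25.

25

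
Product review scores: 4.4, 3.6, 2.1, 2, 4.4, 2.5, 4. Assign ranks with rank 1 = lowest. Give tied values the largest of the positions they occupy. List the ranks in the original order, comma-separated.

7, 4, 2, 1, 7, 3, 5

Sorted (ascending): 2, 2.1, 2.5, 3.6, 4, 4.4, 4.4
The 2 values of 4.4 occupy positions 6–7 → each gets rank 7.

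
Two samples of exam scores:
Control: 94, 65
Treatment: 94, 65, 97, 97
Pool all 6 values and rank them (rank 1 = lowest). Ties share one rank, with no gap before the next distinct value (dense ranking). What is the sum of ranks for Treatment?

9

Sorted (ascending): 65, 65, 94, 94, 97, 97
The 2 values of 65 share dense rank 1.
The 2 values of 94 share dense rank 2.
The 2 values of 97 share dense rank 3.
Treatment values → pooled ranks: 94→2, 65→1, 97→3, 97→3
Rank sum = 2 + 1 + 3 + 3 = 9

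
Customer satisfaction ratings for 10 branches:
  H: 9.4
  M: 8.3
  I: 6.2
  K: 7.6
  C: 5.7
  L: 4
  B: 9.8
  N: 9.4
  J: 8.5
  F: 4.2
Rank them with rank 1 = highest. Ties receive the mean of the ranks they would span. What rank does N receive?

Sorted (descending): 9.8, 9.4, 9.4, 8.5, 8.3, 7.6, 6.2, 5.7, 4.2, 4
The 2 values of 9.4 occupy positions 2–3 → average rank (2+3)/2 = 2.5.
N has value 9.4 → rank 2.5.

2.5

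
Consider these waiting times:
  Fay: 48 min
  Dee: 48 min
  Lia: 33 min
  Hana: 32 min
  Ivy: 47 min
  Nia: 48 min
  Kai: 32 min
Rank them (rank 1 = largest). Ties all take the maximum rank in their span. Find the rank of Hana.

7

Sorted (descending): 48, 48, 48, 47, 33, 32, 32
The 3 values of 48 occupy positions 1–3 → each gets rank 3.
The 2 values of 32 occupy positions 6–7 → each gets rank 7.
Hana has value 32 min → rank 7.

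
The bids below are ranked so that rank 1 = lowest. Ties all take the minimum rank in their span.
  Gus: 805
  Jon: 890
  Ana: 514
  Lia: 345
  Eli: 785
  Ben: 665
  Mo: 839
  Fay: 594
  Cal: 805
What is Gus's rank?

Sorted (ascending): 345, 514, 594, 665, 785, 805, 805, 839, 890
The 2 values of 805 occupy positions 6–7 → each gets rank 6.
Gus has value 805 → rank 6.

6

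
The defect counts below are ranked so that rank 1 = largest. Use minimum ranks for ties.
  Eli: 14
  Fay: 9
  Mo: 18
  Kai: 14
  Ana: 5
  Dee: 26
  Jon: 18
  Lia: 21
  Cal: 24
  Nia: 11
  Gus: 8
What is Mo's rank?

Sorted (descending): 26, 24, 21, 18, 18, 14, 14, 11, 9, 8, 5
The 2 values of 18 occupy positions 4–5 → each gets rank 4.
The 2 values of 14 occupy positions 6–7 → each gets rank 6.
Mo has value 18 → rank 4.

4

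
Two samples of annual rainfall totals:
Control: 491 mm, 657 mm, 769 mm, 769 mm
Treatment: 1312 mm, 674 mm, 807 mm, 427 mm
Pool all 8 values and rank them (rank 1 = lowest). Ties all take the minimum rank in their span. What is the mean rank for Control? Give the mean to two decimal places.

3.75

Sorted (ascending): 427, 491, 657, 674, 769, 769, 807, 1312
The 2 values of 769 occupy positions 5–6 → each gets rank 5.
Control values → pooled ranks: 491→2, 657→3, 769→5, 769→5
Mean rank = (2 + 3 + 5 + 5) / 4 = 3.75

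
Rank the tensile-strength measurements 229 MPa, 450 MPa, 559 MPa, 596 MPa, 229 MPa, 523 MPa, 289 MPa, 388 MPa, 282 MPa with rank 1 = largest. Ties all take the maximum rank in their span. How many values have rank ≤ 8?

7

Sorted (descending): 596, 559, 523, 450, 388, 289, 282, 229, 229
The 2 values of 229 occupy positions 8–9 → each gets rank 9.
Ranks ≤ 8: {1, 2, 3, 4, 5, 6, 7} → 7 values.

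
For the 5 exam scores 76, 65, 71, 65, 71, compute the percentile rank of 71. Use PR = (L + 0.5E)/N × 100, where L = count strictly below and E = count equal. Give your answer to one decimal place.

N = 5.
Strictly below 71: 2. Equal to 71: 2.
PR = (2 + 0.5·2)/5 × 100 = 60.0

60.0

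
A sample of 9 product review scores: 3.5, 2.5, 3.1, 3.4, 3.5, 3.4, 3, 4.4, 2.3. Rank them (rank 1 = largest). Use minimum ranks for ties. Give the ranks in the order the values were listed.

Sorted (descending): 4.4, 3.5, 3.5, 3.4, 3.4, 3.1, 3, 2.5, 2.3
The 2 values of 3.5 occupy positions 2–3 → each gets rank 2.
The 2 values of 3.4 occupy positions 4–5 → each gets rank 4.

2, 8, 6, 4, 2, 4, 7, 1, 9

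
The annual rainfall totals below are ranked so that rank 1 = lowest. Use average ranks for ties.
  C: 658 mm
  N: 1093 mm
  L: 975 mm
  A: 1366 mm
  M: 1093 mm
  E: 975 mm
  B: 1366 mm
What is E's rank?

Sorted (ascending): 658, 975, 975, 1093, 1093, 1366, 1366
The 2 values of 975 occupy positions 2–3 → average rank (2+3)/2 = 2.5.
The 2 values of 1093 occupy positions 4–5 → average rank (4+5)/2 = 4.5.
The 2 values of 1366 occupy positions 6–7 → average rank (6+7)/2 = 6.5.
E has value 975 mm → rank 2.5.

2.5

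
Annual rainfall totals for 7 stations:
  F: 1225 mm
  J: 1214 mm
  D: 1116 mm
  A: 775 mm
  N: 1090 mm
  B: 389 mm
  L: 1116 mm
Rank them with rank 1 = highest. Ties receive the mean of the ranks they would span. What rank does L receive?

3.5

Sorted (descending): 1225, 1214, 1116, 1116, 1090, 775, 389
The 2 values of 1116 occupy positions 3–4 → average rank (3+4)/2 = 3.5.
L has value 1116 mm → rank 3.5.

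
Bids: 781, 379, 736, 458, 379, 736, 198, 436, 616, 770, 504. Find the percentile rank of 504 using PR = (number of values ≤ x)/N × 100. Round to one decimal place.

N = 11.
Strictly below 504: 5. Equal to 504: 1.
PR = 6/11 × 100 = 54.5

54.5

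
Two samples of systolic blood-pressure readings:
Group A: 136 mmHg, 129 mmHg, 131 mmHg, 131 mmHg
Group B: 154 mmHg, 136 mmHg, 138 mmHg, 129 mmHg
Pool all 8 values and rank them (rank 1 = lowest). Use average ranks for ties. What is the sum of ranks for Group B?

Sorted (ascending): 129, 129, 131, 131, 136, 136, 138, 154
The 2 values of 129 occupy positions 1–2 → average rank (1+2)/2 = 1.5.
The 2 values of 131 occupy positions 3–4 → average rank (3+4)/2 = 3.5.
The 2 values of 136 occupy positions 5–6 → average rank (5+6)/2 = 5.5.
Group B values → pooled ranks: 154→8, 136→5.5, 138→7, 129→1.5
Rank sum = 8 + 5.5 + 7 + 1.5 = 22

22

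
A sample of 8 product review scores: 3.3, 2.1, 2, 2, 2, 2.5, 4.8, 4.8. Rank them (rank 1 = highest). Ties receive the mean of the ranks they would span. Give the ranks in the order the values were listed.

Sorted (descending): 4.8, 4.8, 3.3, 2.5, 2.1, 2, 2, 2
The 2 values of 4.8 occupy positions 1–2 → average rank (1+2)/2 = 1.5.
The 3 values of 2 occupy positions 6–8 → average rank 7.

3, 5, 7, 7, 7, 4, 1.5, 1.5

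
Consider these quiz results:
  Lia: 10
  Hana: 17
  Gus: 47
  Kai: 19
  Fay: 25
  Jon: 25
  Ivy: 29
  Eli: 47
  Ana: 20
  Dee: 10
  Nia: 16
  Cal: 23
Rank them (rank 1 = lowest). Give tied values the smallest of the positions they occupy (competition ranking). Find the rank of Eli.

11

Sorted (ascending): 10, 10, 16, 17, 19, 20, 23, 25, 25, 29, 47, 47
The 2 values of 10 occupy positions 1–2 → each gets rank 1.
The 2 values of 25 occupy positions 8–9 → each gets rank 8.
The 2 values of 47 occupy positions 11–12 → each gets rank 11.
Eli has value 47 → rank 11.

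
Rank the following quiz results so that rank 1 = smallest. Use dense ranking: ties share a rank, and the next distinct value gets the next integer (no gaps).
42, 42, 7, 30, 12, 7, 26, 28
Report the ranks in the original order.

Sorted (ascending): 7, 7, 12, 26, 28, 30, 42, 42
The 2 values of 7 share dense rank 1.
The 2 values of 42 share dense rank 6.
Remaining distinct values take the next consecutive integers.

6, 6, 1, 5, 2, 1, 3, 4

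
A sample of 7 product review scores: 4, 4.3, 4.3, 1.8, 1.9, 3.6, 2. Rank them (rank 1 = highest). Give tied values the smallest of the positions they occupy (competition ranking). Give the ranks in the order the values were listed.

3, 1, 1, 7, 6, 4, 5

Sorted (descending): 4.3, 4.3, 4, 3.6, 2, 1.9, 1.8
The 2 values of 4.3 occupy positions 1–2 → each gets rank 1.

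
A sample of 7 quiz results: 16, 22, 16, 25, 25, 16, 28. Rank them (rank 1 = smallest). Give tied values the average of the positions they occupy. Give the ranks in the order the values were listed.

Sorted (ascending): 16, 16, 16, 22, 25, 25, 28
The 3 values of 16 occupy positions 1–3 → average rank 2.
The 2 values of 25 occupy positions 5–6 → average rank (5+6)/2 = 5.5.

2, 4, 2, 5.5, 5.5, 2, 7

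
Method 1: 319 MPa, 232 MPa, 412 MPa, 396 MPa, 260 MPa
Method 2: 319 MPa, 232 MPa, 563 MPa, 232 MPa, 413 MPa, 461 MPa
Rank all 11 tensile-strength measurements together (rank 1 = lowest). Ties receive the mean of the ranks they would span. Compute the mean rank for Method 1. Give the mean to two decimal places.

Sorted (ascending): 232, 232, 232, 260, 319, 319, 396, 412, 413, 461, 563
The 3 values of 232 occupy positions 1–3 → average rank 2.
The 2 values of 319 occupy positions 5–6 → average rank (5+6)/2 = 5.5.
Method 1 values → pooled ranks: 319→5.5, 232→2, 412→8, 396→7, 260→4
Mean rank = (5.5 + 2 + 8 + 7 + 4) / 5 = 5.30

5.30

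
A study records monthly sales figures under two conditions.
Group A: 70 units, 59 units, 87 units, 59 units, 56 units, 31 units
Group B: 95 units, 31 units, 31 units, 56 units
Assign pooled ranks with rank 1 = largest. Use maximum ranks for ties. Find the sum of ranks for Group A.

32

Sorted (descending): 95, 87, 70, 59, 59, 56, 56, 31, 31, 31
The 2 values of 59 occupy positions 4–5 → each gets rank 5.
The 2 values of 56 occupy positions 6–7 → each gets rank 7.
The 3 values of 31 occupy positions 8–10 → each gets rank 10.
Group A values → pooled ranks: 70→3, 59→5, 87→2, 59→5, 56→7, 31→10
Rank sum = 3 + 5 + 2 + 5 + 7 + 10 = 32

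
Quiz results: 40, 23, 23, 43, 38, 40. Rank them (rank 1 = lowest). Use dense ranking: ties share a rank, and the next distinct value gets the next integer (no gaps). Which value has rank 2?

38

Sorted (ascending): 23, 23, 38, 40, 40, 43
The 2 values of 23 share dense rank 1.
The 2 values of 40 share dense rank 3.
Remaining distinct values take the next consecutive integers.
Rank 2 → value 38.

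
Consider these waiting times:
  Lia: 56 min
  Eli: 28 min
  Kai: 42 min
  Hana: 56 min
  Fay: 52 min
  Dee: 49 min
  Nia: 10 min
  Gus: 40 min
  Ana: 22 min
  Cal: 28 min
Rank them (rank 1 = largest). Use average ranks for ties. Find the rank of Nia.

Sorted (descending): 56, 56, 52, 49, 42, 40, 28, 28, 22, 10
The 2 values of 56 occupy positions 1–2 → average rank (1+2)/2 = 1.5.
The 2 values of 28 occupy positions 7–8 → average rank (7+8)/2 = 7.5.
Nia has value 10 min → rank 10.

10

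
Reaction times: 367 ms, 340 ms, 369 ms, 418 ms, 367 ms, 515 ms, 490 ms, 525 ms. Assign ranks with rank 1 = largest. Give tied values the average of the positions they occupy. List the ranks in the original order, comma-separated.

6.5, 8, 5, 4, 6.5, 2, 3, 1

Sorted (descending): 525, 515, 490, 418, 369, 367, 367, 340
The 2 values of 367 occupy positions 6–7 → average rank (6+7)/2 = 6.5.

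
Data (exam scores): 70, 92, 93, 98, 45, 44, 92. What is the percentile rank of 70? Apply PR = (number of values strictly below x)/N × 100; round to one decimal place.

28.6

N = 7.
Strictly below 70: 2. Equal to 70: 1.
PR = 2/7 × 100 = 28.6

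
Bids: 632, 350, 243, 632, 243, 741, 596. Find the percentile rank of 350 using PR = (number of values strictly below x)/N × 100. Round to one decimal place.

N = 7.
Strictly below 350: 2. Equal to 350: 1.
PR = 2/7 × 100 = 28.6

28.6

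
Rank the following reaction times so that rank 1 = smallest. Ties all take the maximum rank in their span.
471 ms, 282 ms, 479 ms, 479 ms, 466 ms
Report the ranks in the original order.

3, 1, 5, 5, 2

Sorted (ascending): 282, 466, 471, 479, 479
The 2 values of 479 occupy positions 4–5 → each gets rank 5.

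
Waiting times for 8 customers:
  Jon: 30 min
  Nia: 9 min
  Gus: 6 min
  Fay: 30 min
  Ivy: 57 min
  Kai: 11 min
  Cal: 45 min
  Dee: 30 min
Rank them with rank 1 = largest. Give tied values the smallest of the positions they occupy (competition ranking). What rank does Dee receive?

3

Sorted (descending): 57, 45, 30, 30, 30, 11, 9, 6
The 3 values of 30 occupy positions 3–5 → each gets rank 3.
Dee has value 30 min → rank 3.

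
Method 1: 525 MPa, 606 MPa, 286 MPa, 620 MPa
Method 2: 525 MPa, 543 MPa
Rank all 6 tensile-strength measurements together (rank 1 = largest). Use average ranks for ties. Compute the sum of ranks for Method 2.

7.5

Sorted (descending): 620, 606, 543, 525, 525, 286
The 2 values of 525 occupy positions 4–5 → average rank (4+5)/2 = 4.5.
Method 2 values → pooled ranks: 525→4.5, 543→3
Rank sum = 4.5 + 3 = 7.5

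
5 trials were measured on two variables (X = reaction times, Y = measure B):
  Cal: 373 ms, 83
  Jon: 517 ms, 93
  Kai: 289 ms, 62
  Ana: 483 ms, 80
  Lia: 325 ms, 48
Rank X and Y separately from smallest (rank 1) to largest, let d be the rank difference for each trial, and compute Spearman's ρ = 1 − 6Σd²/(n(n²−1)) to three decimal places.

0.800

Ranks of variable 1: 3, 5, 1, 4, 2
Ranks of variable 2: 4, 5, 2, 3, 1
d = r₁ − r₂: -1, 0, -1, 1, 1
d²: 1, 0, 1, 1, 1; Σd² = 4
ρ = 1 − 6·4/(5·24) = 1 − 24/120 = 0.800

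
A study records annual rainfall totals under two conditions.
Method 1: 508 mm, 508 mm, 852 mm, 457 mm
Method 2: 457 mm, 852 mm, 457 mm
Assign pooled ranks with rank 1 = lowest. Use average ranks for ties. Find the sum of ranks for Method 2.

Sorted (ascending): 457, 457, 457, 508, 508, 852, 852
The 3 values of 457 occupy positions 1–3 → average rank 2.
The 2 values of 508 occupy positions 4–5 → average rank (4+5)/2 = 4.5.
The 2 values of 852 occupy positions 6–7 → average rank (6+7)/2 = 6.5.
Method 2 values → pooled ranks: 457→2, 852→6.5, 457→2
Rank sum = 2 + 6.5 + 2 = 10.5

10.5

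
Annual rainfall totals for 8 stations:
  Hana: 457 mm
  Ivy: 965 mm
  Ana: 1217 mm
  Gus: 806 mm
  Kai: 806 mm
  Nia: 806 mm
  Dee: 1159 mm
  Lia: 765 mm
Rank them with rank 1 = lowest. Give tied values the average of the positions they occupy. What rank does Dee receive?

7

Sorted (ascending): 457, 765, 806, 806, 806, 965, 1159, 1217
The 3 values of 806 occupy positions 3–5 → average rank 4.
Dee has value 1159 mm → rank 7.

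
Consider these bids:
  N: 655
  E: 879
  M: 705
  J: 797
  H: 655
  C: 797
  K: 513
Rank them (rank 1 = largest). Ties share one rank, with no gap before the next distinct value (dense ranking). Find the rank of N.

4

Sorted (descending): 879, 797, 797, 705, 655, 655, 513
The 2 values of 797 share dense rank 2.
The 2 values of 655 share dense rank 4.
Remaining distinct values take the next consecutive integers.
N has value 655 → rank 4.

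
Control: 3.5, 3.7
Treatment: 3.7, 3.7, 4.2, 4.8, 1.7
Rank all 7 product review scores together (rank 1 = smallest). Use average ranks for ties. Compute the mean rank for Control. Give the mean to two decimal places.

3.00

Sorted (ascending): 1.7, 3.5, 3.7, 3.7, 3.7, 4.2, 4.8
The 3 values of 3.7 occupy positions 3–5 → average rank 4.
Control values → pooled ranks: 3.5→2, 3.7→4
Mean rank = (2 + 4) / 2 = 3.00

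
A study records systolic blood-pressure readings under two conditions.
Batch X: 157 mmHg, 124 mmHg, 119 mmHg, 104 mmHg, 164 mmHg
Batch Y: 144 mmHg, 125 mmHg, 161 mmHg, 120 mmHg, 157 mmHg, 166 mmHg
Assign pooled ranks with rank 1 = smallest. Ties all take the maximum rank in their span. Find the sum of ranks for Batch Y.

Sorted (ascending): 104, 119, 120, 124, 125, 144, 157, 157, 161, 164, 166
The 2 values of 157 occupy positions 7–8 → each gets rank 8.
Batch Y values → pooled ranks: 144→6, 125→5, 161→9, 120→3, 157→8, 166→11
Rank sum = 6 + 5 + 9 + 3 + 8 + 11 = 42

42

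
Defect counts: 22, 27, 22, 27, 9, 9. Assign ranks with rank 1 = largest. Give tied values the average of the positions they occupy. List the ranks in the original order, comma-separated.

Sorted (descending): 27, 27, 22, 22, 9, 9
The 2 values of 27 occupy positions 1–2 → average rank (1+2)/2 = 1.5.
The 2 values of 22 occupy positions 3–4 → average rank (3+4)/2 = 3.5.
The 2 values of 9 occupy positions 5–6 → average rank (5+6)/2 = 5.5.

3.5, 1.5, 3.5, 1.5, 5.5, 5.5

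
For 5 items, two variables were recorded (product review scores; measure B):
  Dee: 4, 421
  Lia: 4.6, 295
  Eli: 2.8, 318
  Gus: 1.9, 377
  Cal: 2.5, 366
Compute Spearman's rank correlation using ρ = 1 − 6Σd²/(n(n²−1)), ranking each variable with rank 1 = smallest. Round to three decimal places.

-0.400

Ranks of variable 1: 4, 5, 3, 1, 2
Ranks of variable 2: 5, 1, 2, 4, 3
d = r₁ − r₂: -1, 4, 1, -3, -1
d²: 1, 16, 1, 9, 1; Σd² = 28
ρ = 1 − 6·28/(5·24) = 1 − 168/120 = -0.400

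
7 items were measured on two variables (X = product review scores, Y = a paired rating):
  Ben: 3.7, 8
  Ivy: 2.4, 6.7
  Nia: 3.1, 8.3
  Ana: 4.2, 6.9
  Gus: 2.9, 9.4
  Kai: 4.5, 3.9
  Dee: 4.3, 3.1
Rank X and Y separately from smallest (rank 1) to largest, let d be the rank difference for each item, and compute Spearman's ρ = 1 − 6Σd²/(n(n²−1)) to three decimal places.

-0.607

Ranks of variable 1: 4, 1, 3, 5, 2, 7, 6
Ranks of variable 2: 5, 3, 6, 4, 7, 2, 1
d = r₁ − r₂: -1, -2, -3, 1, -5, 5, 5
d²: 1, 4, 9, 1, 25, 25, 25; Σd² = 90
ρ = 1 − 6·90/(7·48) = 1 − 540/336 = -0.607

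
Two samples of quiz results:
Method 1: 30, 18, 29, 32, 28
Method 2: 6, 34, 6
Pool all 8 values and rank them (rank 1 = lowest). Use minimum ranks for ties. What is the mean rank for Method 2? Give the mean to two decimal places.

3.33

Sorted (ascending): 6, 6, 18, 28, 29, 30, 32, 34
The 2 values of 6 occupy positions 1–2 → each gets rank 1.
Method 2 values → pooled ranks: 6→1, 34→8, 6→1
Mean rank = (1 + 8 + 1) / 3 = 3.33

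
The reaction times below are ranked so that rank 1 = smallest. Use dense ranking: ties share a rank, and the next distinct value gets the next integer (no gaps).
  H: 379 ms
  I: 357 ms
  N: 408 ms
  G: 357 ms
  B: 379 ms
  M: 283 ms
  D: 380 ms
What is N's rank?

5

Sorted (ascending): 283, 357, 357, 379, 379, 380, 408
The 2 values of 357 share dense rank 2.
The 2 values of 379 share dense rank 3.
Remaining distinct values take the next consecutive integers.
N has value 408 ms → rank 5.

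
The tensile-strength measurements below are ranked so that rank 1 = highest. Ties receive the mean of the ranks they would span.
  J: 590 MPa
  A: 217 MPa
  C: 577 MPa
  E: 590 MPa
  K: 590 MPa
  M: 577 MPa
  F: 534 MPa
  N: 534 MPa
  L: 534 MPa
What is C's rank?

4.5

Sorted (descending): 590, 590, 590, 577, 577, 534, 534, 534, 217
The 3 values of 590 occupy positions 1–3 → average rank 2.
The 2 values of 577 occupy positions 4–5 → average rank (4+5)/2 = 4.5.
The 3 values of 534 occupy positions 6–8 → average rank 7.
C has value 577 MPa → rank 4.5.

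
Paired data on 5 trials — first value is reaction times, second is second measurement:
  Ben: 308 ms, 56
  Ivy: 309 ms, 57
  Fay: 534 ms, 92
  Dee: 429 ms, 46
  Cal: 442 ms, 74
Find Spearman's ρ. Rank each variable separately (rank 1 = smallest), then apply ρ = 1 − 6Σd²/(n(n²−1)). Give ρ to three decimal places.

Ranks of variable 1: 1, 2, 5, 3, 4
Ranks of variable 2: 2, 3, 5, 1, 4
d = r₁ − r₂: -1, -1, 0, 2, 0
d²: 1, 1, 0, 4, 0; Σd² = 6
ρ = 1 − 6·6/(5·24) = 1 − 36/120 = 0.700

0.700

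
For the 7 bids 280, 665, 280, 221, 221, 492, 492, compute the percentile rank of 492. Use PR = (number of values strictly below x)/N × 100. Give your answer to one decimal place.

N = 7.
Strictly below 492: 4. Equal to 492: 2.
PR = 4/7 × 100 = 57.1

57.1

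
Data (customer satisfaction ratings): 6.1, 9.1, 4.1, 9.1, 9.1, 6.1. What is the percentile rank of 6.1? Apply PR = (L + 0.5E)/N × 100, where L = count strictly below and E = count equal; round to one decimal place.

N = 6.
Strictly below 6.1: 1. Equal to 6.1: 2.
PR = (1 + 0.5·2)/6 × 100 = 33.3

33.3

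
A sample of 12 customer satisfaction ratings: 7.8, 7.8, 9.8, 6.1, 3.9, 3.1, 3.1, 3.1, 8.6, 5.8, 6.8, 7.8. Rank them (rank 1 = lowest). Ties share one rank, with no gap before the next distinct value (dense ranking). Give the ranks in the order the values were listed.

6, 6, 8, 4, 2, 1, 1, 1, 7, 3, 5, 6

Sorted (ascending): 3.1, 3.1, 3.1, 3.9, 5.8, 6.1, 6.8, 7.8, 7.8, 7.8, 8.6, 9.8
The 3 values of 3.1 share dense rank 1.
The 3 values of 7.8 share dense rank 6.
Remaining distinct values take the next consecutive integers.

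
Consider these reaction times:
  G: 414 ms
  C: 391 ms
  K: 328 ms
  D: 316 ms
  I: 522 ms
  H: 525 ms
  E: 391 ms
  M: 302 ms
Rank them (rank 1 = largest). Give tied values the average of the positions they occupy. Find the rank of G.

Sorted (descending): 525, 522, 414, 391, 391, 328, 316, 302
The 2 values of 391 occupy positions 4–5 → average rank (4+5)/2 = 4.5.
G has value 414 ms → rank 3.

3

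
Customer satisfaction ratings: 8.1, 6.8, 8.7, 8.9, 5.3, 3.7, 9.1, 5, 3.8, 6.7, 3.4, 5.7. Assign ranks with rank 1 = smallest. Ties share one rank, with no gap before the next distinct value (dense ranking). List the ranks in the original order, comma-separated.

9, 8, 10, 11, 5, 2, 12, 4, 3, 7, 1, 6

Sorted (ascending): 3.4, 3.7, 3.8, 5, 5.3, 5.7, 6.7, 6.8, 8.1, 8.7, 8.9, 9.1
No ties — each value takes its position as its rank.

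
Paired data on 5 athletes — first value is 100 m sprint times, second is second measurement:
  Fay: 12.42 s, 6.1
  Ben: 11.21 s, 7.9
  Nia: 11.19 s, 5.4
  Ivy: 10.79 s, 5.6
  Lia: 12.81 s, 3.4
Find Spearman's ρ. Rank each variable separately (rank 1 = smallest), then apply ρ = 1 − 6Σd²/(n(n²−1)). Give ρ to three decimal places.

-0.200

Ranks of variable 1: 4, 3, 2, 1, 5
Ranks of variable 2: 4, 5, 2, 3, 1
d = r₁ − r₂: 0, -2, 0, -2, 4
d²: 0, 4, 0, 4, 16; Σd² = 24
ρ = 1 − 6·24/(5·24) = 1 − 144/120 = -0.200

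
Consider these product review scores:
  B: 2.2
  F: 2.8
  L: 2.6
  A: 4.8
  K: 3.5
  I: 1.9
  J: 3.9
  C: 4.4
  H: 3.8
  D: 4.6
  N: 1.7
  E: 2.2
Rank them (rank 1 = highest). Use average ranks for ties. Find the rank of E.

9.5

Sorted (descending): 4.8, 4.6, 4.4, 3.9, 3.8, 3.5, 2.8, 2.6, 2.2, 2.2, 1.9, 1.7
The 2 values of 2.2 occupy positions 9–10 → average rank (9+10)/2 = 9.5.
E has value 2.2 → rank 9.5.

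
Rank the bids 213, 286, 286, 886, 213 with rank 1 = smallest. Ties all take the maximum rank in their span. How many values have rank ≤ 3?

2

Sorted (ascending): 213, 213, 286, 286, 886
The 2 values of 213 occupy positions 1–2 → each gets rank 2.
The 2 values of 286 occupy positions 3–4 → each gets rank 4.
Ranks ≤ 3: {2, 2} → 2 values.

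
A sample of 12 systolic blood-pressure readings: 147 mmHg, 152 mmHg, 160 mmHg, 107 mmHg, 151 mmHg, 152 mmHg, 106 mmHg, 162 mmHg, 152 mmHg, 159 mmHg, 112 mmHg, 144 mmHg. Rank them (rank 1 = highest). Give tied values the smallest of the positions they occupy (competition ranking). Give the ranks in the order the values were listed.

8, 4, 2, 11, 7, 4, 12, 1, 4, 3, 10, 9

Sorted (descending): 162, 160, 159, 152, 152, 152, 151, 147, 144, 112, 107, 106
The 3 values of 152 occupy positions 4–6 → each gets rank 4.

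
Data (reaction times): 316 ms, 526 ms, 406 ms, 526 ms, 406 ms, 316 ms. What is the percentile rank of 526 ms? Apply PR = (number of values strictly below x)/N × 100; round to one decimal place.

66.7

N = 6.
Strictly below 526: 4. Equal to 526: 2.
PR = 4/6 × 100 = 66.7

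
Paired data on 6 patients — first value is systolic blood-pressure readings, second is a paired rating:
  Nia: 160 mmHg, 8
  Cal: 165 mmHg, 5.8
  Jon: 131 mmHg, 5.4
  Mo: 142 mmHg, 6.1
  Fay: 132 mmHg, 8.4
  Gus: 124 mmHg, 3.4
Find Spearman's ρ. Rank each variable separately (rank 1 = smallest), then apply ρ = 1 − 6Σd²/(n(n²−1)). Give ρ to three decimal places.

Ranks of variable 1: 5, 6, 2, 4, 3, 1
Ranks of variable 2: 5, 3, 2, 4, 6, 1
d = r₁ − r₂: 0, 3, 0, 0, -3, 0
d²: 0, 9, 0, 0, 9, 0; Σd² = 18
ρ = 1 − 6·18/(6·35) = 1 − 108/210 = 0.486

0.486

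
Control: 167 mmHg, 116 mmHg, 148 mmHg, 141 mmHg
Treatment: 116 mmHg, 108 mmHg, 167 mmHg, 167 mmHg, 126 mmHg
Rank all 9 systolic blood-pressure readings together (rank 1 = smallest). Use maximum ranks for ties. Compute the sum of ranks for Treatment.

26

Sorted (ascending): 108, 116, 116, 126, 141, 148, 167, 167, 167
The 2 values of 116 occupy positions 2–3 → each gets rank 3.
The 3 values of 167 occupy positions 7–9 → each gets rank 9.
Treatment values → pooled ranks: 116→3, 108→1, 167→9, 167→9, 126→4
Rank sum = 3 + 1 + 9 + 9 + 4 = 26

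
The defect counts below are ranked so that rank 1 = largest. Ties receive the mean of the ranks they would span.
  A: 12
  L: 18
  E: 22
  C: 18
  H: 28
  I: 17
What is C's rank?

Sorted (descending): 28, 22, 18, 18, 17, 12
The 2 values of 18 occupy positions 3–4 → average rank (3+4)/2 = 3.5.
C has value 18 → rank 3.5.

3.5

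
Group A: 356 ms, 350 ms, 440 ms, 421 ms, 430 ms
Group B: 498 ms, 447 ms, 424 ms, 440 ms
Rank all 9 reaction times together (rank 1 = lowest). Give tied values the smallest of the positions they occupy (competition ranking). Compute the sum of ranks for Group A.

Sorted (ascending): 350, 356, 421, 424, 430, 440, 440, 447, 498
The 2 values of 440 occupy positions 6–7 → each gets rank 6.
Group A values → pooled ranks: 356→2, 350→1, 440→6, 421→3, 430→5
Rank sum = 2 + 1 + 6 + 3 + 5 = 17

17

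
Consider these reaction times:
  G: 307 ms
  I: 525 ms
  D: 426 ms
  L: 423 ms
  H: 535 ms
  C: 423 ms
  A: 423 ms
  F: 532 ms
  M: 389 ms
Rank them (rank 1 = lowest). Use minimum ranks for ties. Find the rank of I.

Sorted (ascending): 307, 389, 423, 423, 423, 426, 525, 532, 535
The 3 values of 423 occupy positions 3–5 → each gets rank 3.
I has value 525 ms → rank 7.

7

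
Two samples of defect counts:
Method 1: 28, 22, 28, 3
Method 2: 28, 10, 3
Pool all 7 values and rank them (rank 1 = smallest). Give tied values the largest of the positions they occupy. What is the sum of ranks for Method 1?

Sorted (ascending): 3, 3, 10, 22, 28, 28, 28
The 2 values of 3 occupy positions 1–2 → each gets rank 2.
The 3 values of 28 occupy positions 5–7 → each gets rank 7.
Method 1 values → pooled ranks: 28→7, 22→4, 28→7, 3→2
Rank sum = 7 + 4 + 7 + 2 = 20

20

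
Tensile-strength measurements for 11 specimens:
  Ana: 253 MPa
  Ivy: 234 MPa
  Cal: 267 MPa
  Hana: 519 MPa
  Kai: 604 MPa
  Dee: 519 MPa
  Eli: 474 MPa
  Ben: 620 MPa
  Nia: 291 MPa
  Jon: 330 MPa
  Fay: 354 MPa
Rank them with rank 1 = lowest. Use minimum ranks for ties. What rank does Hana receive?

8

Sorted (ascending): 234, 253, 267, 291, 330, 354, 474, 519, 519, 604, 620
The 2 values of 519 occupy positions 8–9 → each gets rank 8.
Hana has value 519 MPa → rank 8.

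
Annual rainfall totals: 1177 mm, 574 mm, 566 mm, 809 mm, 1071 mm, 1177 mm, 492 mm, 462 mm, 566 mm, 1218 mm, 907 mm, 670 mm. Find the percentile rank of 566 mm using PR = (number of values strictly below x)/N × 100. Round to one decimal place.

16.7

N = 12.
Strictly below 566: 2. Equal to 566: 2.
PR = 2/12 × 100 = 16.7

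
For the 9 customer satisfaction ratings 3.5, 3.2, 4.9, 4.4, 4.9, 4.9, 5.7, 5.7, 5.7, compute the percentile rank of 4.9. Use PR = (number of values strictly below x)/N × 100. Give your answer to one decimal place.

33.3

N = 9.
Strictly below 4.9: 3. Equal to 4.9: 3.
PR = 3/9 × 100 = 33.3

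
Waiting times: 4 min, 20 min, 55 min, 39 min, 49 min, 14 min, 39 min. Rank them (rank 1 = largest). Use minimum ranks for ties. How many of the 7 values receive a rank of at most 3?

Sorted (descending): 55, 49, 39, 39, 20, 14, 4
The 2 values of 39 occupy positions 3–4 → each gets rank 3.
Ranks ≤ 3: {1, 2, 3, 3} → 4 values.

4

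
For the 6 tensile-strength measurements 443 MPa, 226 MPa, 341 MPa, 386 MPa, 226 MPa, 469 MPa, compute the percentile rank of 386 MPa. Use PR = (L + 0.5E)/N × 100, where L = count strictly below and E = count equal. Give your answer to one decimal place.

58.3

N = 6.
Strictly below 386: 3. Equal to 386: 1.
PR = (3 + 0.5·1)/6 × 100 = 58.3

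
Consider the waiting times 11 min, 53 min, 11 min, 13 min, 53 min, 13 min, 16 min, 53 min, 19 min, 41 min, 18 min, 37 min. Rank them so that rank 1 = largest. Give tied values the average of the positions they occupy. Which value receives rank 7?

18

Sorted (descending): 53, 53, 53, 41, 37, 19, 18, 16, 13, 13, 11, 11
The 3 values of 53 occupy positions 1–3 → average rank 2.
The 2 values of 13 occupy positions 9–10 → average rank (9+10)/2 = 9.5.
The 2 values of 11 occupy positions 11–12 → average rank (11+12)/2 = 11.5.
Rank 7 → value 18.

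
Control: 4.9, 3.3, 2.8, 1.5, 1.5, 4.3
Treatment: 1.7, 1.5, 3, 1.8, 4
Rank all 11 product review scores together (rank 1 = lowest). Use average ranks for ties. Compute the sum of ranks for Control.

39

Sorted (ascending): 1.5, 1.5, 1.5, 1.7, 1.8, 2.8, 3, 3.3, 4, 4.3, 4.9
The 3 values of 1.5 occupy positions 1–3 → average rank 2.
Control values → pooled ranks: 4.9→11, 3.3→8, 2.8→6, 1.5→2, 1.5→2, 4.3→10
Rank sum = 11 + 8 + 6 + 2 + 2 + 10 = 39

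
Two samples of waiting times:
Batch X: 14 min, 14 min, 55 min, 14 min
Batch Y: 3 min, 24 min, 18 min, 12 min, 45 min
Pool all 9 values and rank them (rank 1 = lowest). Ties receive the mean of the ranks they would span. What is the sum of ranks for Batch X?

Sorted (ascending): 3, 12, 14, 14, 14, 18, 24, 45, 55
The 3 values of 14 occupy positions 3–5 → average rank 4.
Batch X values → pooled ranks: 14→4, 14→4, 55→9, 14→4
Rank sum = 4 + 4 + 9 + 4 = 21

21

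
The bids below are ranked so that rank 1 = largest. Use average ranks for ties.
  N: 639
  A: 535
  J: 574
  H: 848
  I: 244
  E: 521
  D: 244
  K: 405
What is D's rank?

7.5

Sorted (descending): 848, 639, 574, 535, 521, 405, 244, 244
The 2 values of 244 occupy positions 7–8 → average rank (7+8)/2 = 7.5.
D has value 244 → rank 7.5.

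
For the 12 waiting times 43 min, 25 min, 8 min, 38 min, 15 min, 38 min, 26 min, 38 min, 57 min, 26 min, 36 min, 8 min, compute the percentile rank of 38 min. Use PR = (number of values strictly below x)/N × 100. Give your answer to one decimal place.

58.3

N = 12.
Strictly below 38: 7. Equal to 38: 3.
PR = 7/12 × 100 = 58.3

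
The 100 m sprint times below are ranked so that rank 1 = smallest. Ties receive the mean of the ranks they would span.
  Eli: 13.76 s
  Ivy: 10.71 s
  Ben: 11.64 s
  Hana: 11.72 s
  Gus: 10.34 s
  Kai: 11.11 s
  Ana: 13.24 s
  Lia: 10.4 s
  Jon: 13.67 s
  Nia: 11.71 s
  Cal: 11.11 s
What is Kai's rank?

Sorted (ascending): 10.34, 10.4, 10.71, 11.11, 11.11, 11.64, 11.71, 11.72, 13.24, 13.67, 13.76
The 2 values of 11.11 occupy positions 4–5 → average rank (4+5)/2 = 4.5.
Kai has value 11.11 s → rank 4.5.

4.5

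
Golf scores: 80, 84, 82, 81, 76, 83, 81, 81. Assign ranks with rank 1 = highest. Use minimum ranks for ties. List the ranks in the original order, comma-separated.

7, 1, 3, 4, 8, 2, 4, 4

Sorted (descending): 84, 83, 82, 81, 81, 81, 80, 76
The 3 values of 81 occupy positions 4–6 → each gets rank 4.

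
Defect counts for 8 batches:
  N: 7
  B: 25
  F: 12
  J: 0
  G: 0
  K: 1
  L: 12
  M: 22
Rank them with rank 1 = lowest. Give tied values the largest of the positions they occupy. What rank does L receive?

Sorted (ascending): 0, 0, 1, 7, 12, 12, 22, 25
The 2 values of 0 occupy positions 1–2 → each gets rank 2.
The 2 values of 12 occupy positions 5–6 → each gets rank 6.
L has value 12 → rank 6.

6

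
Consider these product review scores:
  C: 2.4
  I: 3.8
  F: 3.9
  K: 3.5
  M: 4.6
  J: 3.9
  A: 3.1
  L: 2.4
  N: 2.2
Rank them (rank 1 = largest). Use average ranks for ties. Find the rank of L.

7.5

Sorted (descending): 4.6, 3.9, 3.9, 3.8, 3.5, 3.1, 2.4, 2.4, 2.2
The 2 values of 3.9 occupy positions 2–3 → average rank (2+3)/2 = 2.5.
The 2 values of 2.4 occupy positions 7–8 → average rank (7+8)/2 = 7.5.
L has value 2.4 → rank 7.5.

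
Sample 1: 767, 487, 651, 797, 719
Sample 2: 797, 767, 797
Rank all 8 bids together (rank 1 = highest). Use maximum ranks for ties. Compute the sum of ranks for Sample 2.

Sorted (descending): 797, 797, 797, 767, 767, 719, 651, 487
The 3 values of 797 occupy positions 1–3 → each gets rank 3.
The 2 values of 767 occupy positions 4–5 → each gets rank 5.
Sample 2 values → pooled ranks: 797→3, 767→5, 797→3
Rank sum = 3 + 5 + 3 = 11

11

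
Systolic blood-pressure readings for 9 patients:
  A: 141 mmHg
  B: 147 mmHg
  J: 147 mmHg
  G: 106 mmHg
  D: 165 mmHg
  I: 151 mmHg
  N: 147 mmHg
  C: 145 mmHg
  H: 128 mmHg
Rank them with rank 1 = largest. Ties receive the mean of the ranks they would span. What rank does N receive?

4

Sorted (descending): 165, 151, 147, 147, 147, 145, 141, 128, 106
The 3 values of 147 occupy positions 3–5 → average rank 4.
N has value 147 mmHg → rank 4.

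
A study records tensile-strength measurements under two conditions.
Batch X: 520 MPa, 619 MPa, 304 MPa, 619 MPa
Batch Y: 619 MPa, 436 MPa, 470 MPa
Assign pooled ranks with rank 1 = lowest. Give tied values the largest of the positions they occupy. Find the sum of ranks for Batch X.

19

Sorted (ascending): 304, 436, 470, 520, 619, 619, 619
The 3 values of 619 occupy positions 5–7 → each gets rank 7.
Batch X values → pooled ranks: 520→4, 619→7, 304→1, 619→7
Rank sum = 4 + 7 + 1 + 7 = 19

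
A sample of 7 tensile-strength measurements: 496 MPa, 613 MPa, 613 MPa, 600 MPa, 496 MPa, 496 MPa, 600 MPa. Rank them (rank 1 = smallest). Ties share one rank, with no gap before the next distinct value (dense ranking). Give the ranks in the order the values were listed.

Sorted (ascending): 496, 496, 496, 600, 600, 613, 613
The 3 values of 496 share dense rank 1.
The 2 values of 600 share dense rank 2.
The 2 values of 613 share dense rank 3.

1, 3, 3, 2, 1, 1, 2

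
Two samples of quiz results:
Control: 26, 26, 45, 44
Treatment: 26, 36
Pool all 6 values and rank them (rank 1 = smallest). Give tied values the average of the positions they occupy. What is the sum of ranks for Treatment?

6

Sorted (ascending): 26, 26, 26, 36, 44, 45
The 3 values of 26 occupy positions 1–3 → average rank 2.
Treatment values → pooled ranks: 26→2, 36→4
Rank sum = 2 + 4 = 6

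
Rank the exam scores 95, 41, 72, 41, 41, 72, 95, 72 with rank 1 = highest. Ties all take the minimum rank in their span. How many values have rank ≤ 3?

Sorted (descending): 95, 95, 72, 72, 72, 41, 41, 41
The 2 values of 95 occupy positions 1–2 → each gets rank 1.
The 3 values of 72 occupy positions 3–5 → each gets rank 3.
The 3 values of 41 occupy positions 6–8 → each gets rank 6.
Ranks ≤ 3: {1, 1, 3, 3, 3} → 5 values.

5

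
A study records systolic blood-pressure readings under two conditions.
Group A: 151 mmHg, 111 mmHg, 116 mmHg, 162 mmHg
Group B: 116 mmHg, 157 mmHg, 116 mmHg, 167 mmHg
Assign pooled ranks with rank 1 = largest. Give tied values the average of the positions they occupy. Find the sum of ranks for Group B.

Sorted (descending): 167, 162, 157, 151, 116, 116, 116, 111
The 3 values of 116 occupy positions 5–7 → average rank 6.
Group B values → pooled ranks: 116→6, 157→3, 116→6, 167→1
Rank sum = 6 + 3 + 6 + 1 = 16

16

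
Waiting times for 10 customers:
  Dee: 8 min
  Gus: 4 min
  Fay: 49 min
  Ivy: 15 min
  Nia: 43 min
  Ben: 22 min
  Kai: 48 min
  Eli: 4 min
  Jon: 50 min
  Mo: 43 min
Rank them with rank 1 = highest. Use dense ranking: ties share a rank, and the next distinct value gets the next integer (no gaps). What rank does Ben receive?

Sorted (descending): 50, 49, 48, 43, 43, 22, 15, 8, 4, 4
The 2 values of 43 share dense rank 4.
The 2 values of 4 share dense rank 8.
Remaining distinct values take the next consecutive integers.
Ben has value 22 min → rank 5.

5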